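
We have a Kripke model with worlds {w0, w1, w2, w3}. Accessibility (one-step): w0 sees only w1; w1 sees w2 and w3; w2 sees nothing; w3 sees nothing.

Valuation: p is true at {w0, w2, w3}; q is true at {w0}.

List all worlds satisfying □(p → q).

w0: successors {w1}; p → q there: w1:T. ✓
w1: successors {w2, w3}; p → q there: w2:F, w3:F. ✗
w2: no successors, so □(p → q) holds vacuously. ✓
w3: no successors, so □(p → q) holds vacuously. ✓

{w0, w2, w3}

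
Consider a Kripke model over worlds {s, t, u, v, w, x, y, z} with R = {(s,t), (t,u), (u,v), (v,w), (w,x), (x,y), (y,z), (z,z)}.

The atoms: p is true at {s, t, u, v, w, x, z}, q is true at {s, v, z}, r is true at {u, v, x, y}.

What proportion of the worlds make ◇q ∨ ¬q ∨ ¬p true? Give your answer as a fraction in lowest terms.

3/4

s: ◇q is F, ¬q ∨ ¬p is F. ✗
t: ◇q is F, ¬q ∨ ¬p is T. ✓
u: ◇q is T, ¬q ∨ ¬p is T. ✓
v: ◇q is F, ¬q ∨ ¬p is F. ✗
w: ◇q is F, ¬q ∨ ¬p is T. ✓
x: ◇q is F, ¬q ∨ ¬p is T. ✓
y: ◇q is T, ¬q ∨ ¬p is T. ✓
z: ◇q is T, ¬q ∨ ¬p is F. ✓
That's 6 of 8 worlds, so 6/8 = 3/4.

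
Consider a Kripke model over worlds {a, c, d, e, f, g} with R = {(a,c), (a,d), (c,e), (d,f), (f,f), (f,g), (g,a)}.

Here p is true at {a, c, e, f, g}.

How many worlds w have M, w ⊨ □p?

a: successors {c, d}; p there: c:T, d:F. ✗
c: successors {e}; p there: e:T. ✓
d: successors {f}; p there: f:T. ✓
e: no successors, so □p holds vacuously. ✓
f: successors {f, g}; p there: f:T, g:T. ✓
g: successors {a}; p there: a:T. ✓
Satisfying worlds: {c, d, e, f, g}.

5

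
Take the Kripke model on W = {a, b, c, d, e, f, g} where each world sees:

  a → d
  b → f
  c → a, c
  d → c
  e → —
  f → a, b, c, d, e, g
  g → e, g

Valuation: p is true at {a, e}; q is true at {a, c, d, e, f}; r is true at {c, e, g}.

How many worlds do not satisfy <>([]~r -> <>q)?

a: successors {d}; []~r -> <>q there: d:T. ✓
b: successors {f}; []~r -> <>q there: f:T. ✓
c: successors {a, c}; []~r -> <>q there: a:T, c:T. ✓
d: successors {c}; []~r -> <>q there: c:T. ✓
e: no successors, so <>([]~r -> <>q) fails. ✗
f: successors {a, b, c, d, e, g}; []~r -> <>q there: a:T, b:T, c:T, d:T, e:F, g:T. ✓
g: successors {e, g}; []~r -> <>q there: e:F, g:T. ✓
Satisfying worlds: {a, b, c, d, f, g}.
So <>([]~r -> <>q) fails at the other 1 world.

1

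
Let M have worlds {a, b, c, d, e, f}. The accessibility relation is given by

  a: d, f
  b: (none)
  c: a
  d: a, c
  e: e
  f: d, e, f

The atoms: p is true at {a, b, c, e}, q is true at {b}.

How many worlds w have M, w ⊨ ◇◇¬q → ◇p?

5

a: ◇◇¬q is T, ◇p is F. ✗
b: ◇◇¬q is F, ◇p is F. ✓
c: ◇◇¬q is T, ◇p is T. ✓
d: ◇◇¬q is T, ◇p is T. ✓
e: ◇◇¬q is T, ◇p is T. ✓
f: ◇◇¬q is T, ◇p is T. ✓
Satisfying worlds: {b, c, d, e, f}.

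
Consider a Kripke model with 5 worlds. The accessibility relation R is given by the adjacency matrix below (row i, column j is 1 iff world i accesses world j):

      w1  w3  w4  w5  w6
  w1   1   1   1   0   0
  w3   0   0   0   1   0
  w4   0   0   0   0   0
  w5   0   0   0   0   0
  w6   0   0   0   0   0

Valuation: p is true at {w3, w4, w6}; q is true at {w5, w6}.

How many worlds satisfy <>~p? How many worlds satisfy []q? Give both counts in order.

2 and 4

For <>~p:
w1: successors {w1, w3, w4}; ~p there: w1:T, w3:F, w4:F. ✓
w3: successors {w5}; ~p there: w5:T. ✓
w4: no successors, so <>~p fails. ✗
w5: no successors, so <>~p fails. ✗
w6: no successors, so <>~p fails. ✗
— 2 worlds.
For []q:
w1: successors {w1, w3, w4}; q there: w1:F, w3:F, w4:F. ✗
w3: successors {w5}; q there: w5:T. ✓
w4: no successors, so []q holds vacuously. ✓
w5: no successors, so []q holds vacuously. ✓
w6: no successors, so []q holds vacuously. ✓
— 4 worlds.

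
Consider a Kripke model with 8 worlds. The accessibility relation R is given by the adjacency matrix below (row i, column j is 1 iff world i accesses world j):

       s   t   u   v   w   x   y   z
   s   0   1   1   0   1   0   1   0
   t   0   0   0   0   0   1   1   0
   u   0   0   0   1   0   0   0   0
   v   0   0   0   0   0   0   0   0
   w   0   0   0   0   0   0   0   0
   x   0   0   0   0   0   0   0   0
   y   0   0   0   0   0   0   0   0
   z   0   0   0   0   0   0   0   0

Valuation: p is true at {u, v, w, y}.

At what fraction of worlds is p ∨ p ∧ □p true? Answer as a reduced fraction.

s: p is F, p ∧ □p is F. ✗
t: p is F, p ∧ □p is F. ✗
u: p is T, p ∧ □p is T. ✓
v: p is T, p ∧ □p is T. ✓
w: p is T, p ∧ □p is T. ✓
x: p is F, p ∧ □p is F. ✗
y: p is T, p ∧ □p is T. ✓
z: p is F, p ∧ □p is F. ✗
That's 4 of 8 worlds, so 4/8 = 1/2.

1/2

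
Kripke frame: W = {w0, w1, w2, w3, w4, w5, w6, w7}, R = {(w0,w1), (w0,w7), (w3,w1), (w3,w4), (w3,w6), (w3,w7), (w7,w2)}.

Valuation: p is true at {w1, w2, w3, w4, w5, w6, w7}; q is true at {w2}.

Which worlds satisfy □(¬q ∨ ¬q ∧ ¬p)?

w0: successors {w1, w7}; ¬q ∨ ¬q ∧ ¬p there: w1:T, w7:T. ✓
w1: no successors, so □(¬q ∨ ¬q ∧ ¬p) holds vacuously. ✓
w2: no successors, so □(¬q ∨ ¬q ∧ ¬p) holds vacuously. ✓
w3: successors {w1, w4, w6, w7}; ¬q ∨ ¬q ∧ ¬p there: w1:T, w4:T, w6:T, w7:T. ✓
w4: no successors, so □(¬q ∨ ¬q ∧ ¬p) holds vacuously. ✓
w5: no successors, so □(¬q ∨ ¬q ∧ ¬p) holds vacuously. ✓
w6: no successors, so □(¬q ∨ ¬q ∧ ¬p) holds vacuously. ✓
w7: successors {w2}; ¬q ∨ ¬q ∧ ¬p there: w2:F. ✗

{w0, w1, w2, w3, w4, w5, w6}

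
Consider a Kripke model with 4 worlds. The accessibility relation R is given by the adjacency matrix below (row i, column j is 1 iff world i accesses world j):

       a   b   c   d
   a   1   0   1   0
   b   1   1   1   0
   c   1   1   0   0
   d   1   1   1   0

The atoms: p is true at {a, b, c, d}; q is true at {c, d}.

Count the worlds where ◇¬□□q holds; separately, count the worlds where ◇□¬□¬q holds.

4 and 3

For ◇¬□□q:
a: successors {a, c}; ¬□□q there: a:T, c:T. ✓
b: successors {a, b, c}; ¬□□q there: a:T, b:T, c:T. ✓
c: successors {a, b}; ¬□□q there: a:T, b:T. ✓
d: successors {a, b, c}; ¬□□q there: a:T, b:T, c:T. ✓
— 4 worlds.
For ◇□¬□¬q:
a: successors {a, c}; □¬□¬q there: a:F, c:T. ✓
b: successors {a, b, c}; □¬□¬q there: a:F, b:F, c:T. ✓
c: successors {a, b}; □¬□¬q there: a:F, b:F. ✗
d: successors {a, b, c}; □¬□¬q there: a:F, b:F, c:T. ✓
— 3 worlds.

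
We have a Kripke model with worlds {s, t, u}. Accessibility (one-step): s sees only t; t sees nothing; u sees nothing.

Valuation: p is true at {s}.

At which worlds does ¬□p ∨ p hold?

{s}

s: ¬□p is T, p is T. ✓
t: ¬□p is F, p is F. ✗
u: ¬□p is F, p is F. ✗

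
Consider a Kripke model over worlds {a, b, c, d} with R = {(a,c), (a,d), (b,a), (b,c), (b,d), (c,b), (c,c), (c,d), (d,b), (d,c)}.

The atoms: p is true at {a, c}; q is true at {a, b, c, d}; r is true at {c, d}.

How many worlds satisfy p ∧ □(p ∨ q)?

2

a: p is T, □(p ∨ q) is T. ✓
b: p is F, □(p ∨ q) is T. ✗
c: p is T, □(p ∨ q) is T. ✓
d: p is F, □(p ∨ q) is T. ✗
Satisfying worlds: {a, c}.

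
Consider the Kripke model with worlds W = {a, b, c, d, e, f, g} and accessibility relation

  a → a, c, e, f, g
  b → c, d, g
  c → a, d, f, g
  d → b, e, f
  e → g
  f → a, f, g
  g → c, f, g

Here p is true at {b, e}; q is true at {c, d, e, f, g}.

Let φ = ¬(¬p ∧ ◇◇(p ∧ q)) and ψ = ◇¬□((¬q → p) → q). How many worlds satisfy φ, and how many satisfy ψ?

For ¬(¬p ∧ ◇◇(p ∧ q)):
a: ¬p ∧ ◇◇(p ∧ q) is T. ✗
b: ¬p ∧ ◇◇(p ∧ q) is F. ✓
c: ¬p ∧ ◇◇(p ∧ q) is T. ✗
d: ¬p ∧ ◇◇(p ∧ q) is F. ✓
e: ¬p ∧ ◇◇(p ∧ q) is F. ✓
f: ¬p ∧ ◇◇(p ∧ q) is T. ✗
g: ¬p ∧ ◇◇(p ∧ q) is F. ✓
— 4 worlds.
For ◇¬□((¬q → p) → q):
a: successors {a, c, e, f, g}; ¬□((¬q → p) → q) there: a:F, c:F, e:F, f:F, g:F. ✗
b: successors {c, d, g}; ¬□((¬q → p) → q) there: c:F, d:T, g:F. ✓
c: successors {a, d, f, g}; ¬□((¬q → p) → q) there: a:F, d:T, f:F, g:F. ✓
d: successors {b, e, f}; ¬□((¬q → p) → q) there: b:F, e:F, f:F. ✗
e: successors {g}; ¬□((¬q → p) → q) there: g:F. ✗
f: successors {a, f, g}; ¬□((¬q → p) → q) there: a:F, f:F, g:F. ✗
g: successors {c, f, g}; ¬□((¬q → p) → q) there: c:F, f:F, g:F. ✗
— 2 worlds.

4 and 2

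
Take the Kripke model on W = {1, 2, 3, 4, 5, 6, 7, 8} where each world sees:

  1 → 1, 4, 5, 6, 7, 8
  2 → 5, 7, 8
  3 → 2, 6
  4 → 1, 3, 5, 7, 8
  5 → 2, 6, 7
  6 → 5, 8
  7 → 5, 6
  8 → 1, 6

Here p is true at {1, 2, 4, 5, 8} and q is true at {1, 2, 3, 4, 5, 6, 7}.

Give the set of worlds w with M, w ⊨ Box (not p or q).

1: successors {1, 4, 5, 6, 7, 8}; not p or q there: 1:T, 4:T, 5:T, 6:T, 7:T, 8:F. ✗
2: successors {5, 7, 8}; not p or q there: 5:T, 7:T, 8:F. ✗
3: successors {2, 6}; not p or q there: 2:T, 6:T. ✓
4: successors {1, 3, 5, 7, 8}; not p or q there: 1:T, 3:T, 5:T, 7:T, 8:F. ✗
5: successors {2, 6, 7}; not p or q there: 2:T, 6:T, 7:T. ✓
6: successors {5, 8}; not p or q there: 5:T, 8:F. ✗
7: successors {5, 6}; not p or q there: 5:T, 6:T. ✓
8: successors {1, 6}; not p or q there: 1:T, 6:T. ✓

{3, 5, 7, 8}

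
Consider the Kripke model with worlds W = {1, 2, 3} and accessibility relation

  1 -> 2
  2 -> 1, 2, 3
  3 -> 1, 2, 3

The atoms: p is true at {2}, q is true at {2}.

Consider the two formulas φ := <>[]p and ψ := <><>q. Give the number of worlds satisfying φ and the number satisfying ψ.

2 and 3

For <>[]p:
1: successors {2}; []p there: 2:F. ✗
2: successors {1, 2, 3}; []p there: 1:T, 2:F, 3:F. ✓
3: successors {1, 2, 3}; []p there: 1:T, 2:F, 3:F. ✓
— 2 worlds.
For <><>q:
1: successors {2}; <>q there: 2:T. ✓
2: successors {1, 2, 3}; <>q there: 1:T, 2:T, 3:T. ✓
3: successors {1, 2, 3}; <>q there: 1:T, 2:T, 3:T. ✓
— 3 worlds.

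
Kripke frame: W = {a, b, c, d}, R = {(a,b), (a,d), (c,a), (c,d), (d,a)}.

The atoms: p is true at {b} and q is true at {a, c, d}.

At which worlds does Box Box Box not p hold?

a: successors {b, d}; Box Box not p there: b:T, d:F. ✗
b: no successors, so Box Box Box not p holds vacuously. ✓
c: successors {a, d}; Box Box not p there: a:T, d:F. ✗
d: successors {a}; Box Box not p there: a:T. ✓

{b, d}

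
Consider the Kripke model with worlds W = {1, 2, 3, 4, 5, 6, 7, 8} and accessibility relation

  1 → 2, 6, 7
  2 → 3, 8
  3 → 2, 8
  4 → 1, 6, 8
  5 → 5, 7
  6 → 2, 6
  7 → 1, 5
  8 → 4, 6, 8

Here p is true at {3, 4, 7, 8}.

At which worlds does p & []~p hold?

1: p is F, []~p is F. ✗
2: p is F, []~p is F. ✗
3: p is T, []~p is F. ✗
4: p is T, []~p is F. ✗
5: p is F, []~p is F. ✗
6: p is F, []~p is T. ✗
7: p is T, []~p is T. ✓
8: p is T, []~p is F. ✗

{7}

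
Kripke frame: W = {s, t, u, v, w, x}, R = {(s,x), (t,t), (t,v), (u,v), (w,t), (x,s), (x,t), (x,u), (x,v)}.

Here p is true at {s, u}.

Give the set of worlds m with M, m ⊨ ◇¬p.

{s, t, u, w, x}

s: successors {x}; ¬p there: x:T. ✓
t: successors {t, v}; ¬p there: t:T, v:T. ✓
u: successors {v}; ¬p there: v:T. ✓
v: no successors, so ◇¬p fails. ✗
w: successors {t}; ¬p there: t:T. ✓
x: successors {s, t, u, v}; ¬p there: s:F, t:T, u:F, v:T. ✓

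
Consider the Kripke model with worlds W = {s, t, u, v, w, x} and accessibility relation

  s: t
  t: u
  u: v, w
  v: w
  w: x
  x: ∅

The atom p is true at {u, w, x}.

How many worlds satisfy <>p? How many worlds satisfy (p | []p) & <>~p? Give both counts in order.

4 and 1

For <>p:
s: successors {t}; p there: t:F. ✗
t: successors {u}; p there: u:T. ✓
u: successors {v, w}; p there: v:F, w:T. ✓
v: successors {w}; p there: w:T. ✓
w: successors {x}; p there: x:T. ✓
x: no successors, so <>p fails. ✗
— 4 worlds.
For (p | []p) & <>~p:
s: p | []p is F, <>~p is T. ✗
t: p | []p is T, <>~p is F. ✗
u: p | []p is T, <>~p is T. ✓
v: p | []p is T, <>~p is F. ✗
w: p | []p is T, <>~p is F. ✗
x: p | []p is T, <>~p is F. ✗
— 1 world.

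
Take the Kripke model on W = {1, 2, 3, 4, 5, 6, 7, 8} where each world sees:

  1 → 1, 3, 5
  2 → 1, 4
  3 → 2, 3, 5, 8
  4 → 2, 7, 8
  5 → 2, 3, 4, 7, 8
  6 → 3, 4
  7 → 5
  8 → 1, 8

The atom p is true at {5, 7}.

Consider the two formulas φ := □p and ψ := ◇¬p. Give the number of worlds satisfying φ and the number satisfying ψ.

1 and 7

For □p:
1: successors {1, 3, 5}; p there: 1:F, 3:F, 5:T. ✗
2: successors {1, 4}; p there: 1:F, 4:F. ✗
3: successors {2, 3, 5, 8}; p there: 2:F, 3:F, 5:T, 8:F. ✗
4: successors {2, 7, 8}; p there: 2:F, 7:T, 8:F. ✗
5: successors {2, 3, 4, 7, 8}; p there: 2:F, 3:F, 4:F, 7:T, 8:F. ✗
6: successors {3, 4}; p there: 3:F, 4:F. ✗
7: successors {5}; p there: 5:T. ✓
8: successors {1, 8}; p there: 1:F, 8:F. ✗
— 1 world.
For ◇¬p:
1: successors {1, 3, 5}; ¬p there: 1:T, 3:T, 5:F. ✓
2: successors {1, 4}; ¬p there: 1:T, 4:T. ✓
3: successors {2, 3, 5, 8}; ¬p there: 2:T, 3:T, 5:F, 8:T. ✓
4: successors {2, 7, 8}; ¬p there: 2:T, 7:F, 8:T. ✓
5: successors {2, 3, 4, 7, 8}; ¬p there: 2:T, 3:T, 4:T, 7:F, 8:T. ✓
6: successors {3, 4}; ¬p there: 3:T, 4:T. ✓
7: successors {5}; ¬p there: 5:F. ✗
8: successors {1, 8}; ¬p there: 1:T, 8:T. ✓
— 7 worlds.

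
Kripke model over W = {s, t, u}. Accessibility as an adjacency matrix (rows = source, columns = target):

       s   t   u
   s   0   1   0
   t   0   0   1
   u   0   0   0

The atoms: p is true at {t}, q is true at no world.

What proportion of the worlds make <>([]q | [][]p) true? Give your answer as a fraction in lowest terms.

2/3

s: successors {t}; []q | [][]p there: t:T. ✓
t: successors {u}; []q | [][]p there: u:T. ✓
u: no successors, so <>([]q | [][]p) fails. ✗
That's 2 of 3 worlds, so 2/3.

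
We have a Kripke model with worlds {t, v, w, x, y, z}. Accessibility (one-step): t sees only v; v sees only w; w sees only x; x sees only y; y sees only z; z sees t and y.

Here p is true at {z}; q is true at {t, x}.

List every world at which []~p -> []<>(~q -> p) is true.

t: []~p is T, []<>(~q -> p) is F. ✗
v: []~p is T, []<>(~q -> p) is T. ✓
w: []~p is T, []<>(~q -> p) is F. ✗
x: []~p is T, []<>(~q -> p) is T. ✓
y: []~p is F, []<>(~q -> p) is T. ✓
z: []~p is T, []<>(~q -> p) is F. ✗

{v, x, y}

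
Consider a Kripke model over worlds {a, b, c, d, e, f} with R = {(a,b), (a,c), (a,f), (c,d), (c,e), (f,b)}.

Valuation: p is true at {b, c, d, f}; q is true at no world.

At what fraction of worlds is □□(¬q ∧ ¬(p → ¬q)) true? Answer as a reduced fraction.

5/6

a: successors {b, c, f}; □(¬q ∧ ¬(p → ¬q)) there: b:T, c:F, f:F. ✗
b: no successors, so □□(¬q ∧ ¬(p → ¬q)) holds vacuously. ✓
c: successors {d, e}; □(¬q ∧ ¬(p → ¬q)) there: d:T, e:T. ✓
d: no successors, so □□(¬q ∧ ¬(p → ¬q)) holds vacuously. ✓
e: no successors, so □□(¬q ∧ ¬(p → ¬q)) holds vacuously. ✓
f: successors {b}; □(¬q ∧ ¬(p → ¬q)) there: b:T. ✓
That's 5 of 6 worlds, so 5/6.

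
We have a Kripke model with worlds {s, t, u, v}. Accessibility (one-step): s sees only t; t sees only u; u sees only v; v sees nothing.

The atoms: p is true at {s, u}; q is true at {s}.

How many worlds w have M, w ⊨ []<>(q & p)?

1

s: successors {t}; <>(q & p) there: t:F. ✗
t: successors {u}; <>(q & p) there: u:F. ✗
u: successors {v}; <>(q & p) there: v:F. ✗
v: no successors, so []<>(q & p) holds vacuously. ✓
Satisfying worlds: {v}.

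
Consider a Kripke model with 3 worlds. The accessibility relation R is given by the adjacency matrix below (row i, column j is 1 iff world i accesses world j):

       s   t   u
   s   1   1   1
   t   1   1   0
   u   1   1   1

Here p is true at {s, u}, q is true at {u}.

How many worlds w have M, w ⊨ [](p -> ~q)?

1

s: successors {s, t, u}; p -> ~q there: s:T, t:T, u:F. ✗
t: successors {s, t}; p -> ~q there: s:T, t:T. ✓
u: successors {s, t, u}; p -> ~q there: s:T, t:T, u:F. ✗
Satisfying worlds: {t}.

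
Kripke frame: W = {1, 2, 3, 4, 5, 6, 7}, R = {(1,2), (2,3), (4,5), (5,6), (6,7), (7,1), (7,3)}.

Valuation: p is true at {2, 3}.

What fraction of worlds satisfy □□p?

1: successors {2}; □p there: 2:T. ✓
2: successors {3}; □p there: 3:T. ✓
3: no successors, so □□p holds vacuously. ✓
4: successors {5}; □p there: 5:F. ✗
5: successors {6}; □p there: 6:F. ✗
6: successors {7}; □p there: 7:F. ✗
7: successors {1, 3}; □p there: 1:T, 3:T. ✓
That's 4 of 7 worlds, so 4/7.

4/7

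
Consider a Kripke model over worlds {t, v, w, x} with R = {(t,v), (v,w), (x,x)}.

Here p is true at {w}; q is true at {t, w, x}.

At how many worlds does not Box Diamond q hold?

1

t: Box Diamond q is T. ✗
v: Box Diamond q is F. ✓
w: Box Diamond q is T. ✗
x: Box Diamond q is T. ✗
Satisfying worlds: {v}.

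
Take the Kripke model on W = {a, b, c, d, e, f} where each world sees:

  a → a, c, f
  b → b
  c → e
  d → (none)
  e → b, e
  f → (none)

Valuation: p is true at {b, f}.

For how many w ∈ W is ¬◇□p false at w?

3

a: ◇□p is T. ✗
b: ◇□p is T. ✗
c: ◇□p is F. ✓
d: ◇□p is F. ✓
e: ◇□p is T. ✗
f: ◇□p is F. ✓
Satisfying worlds: {c, d, f}.
So ¬◇□p fails at the other 3 worlds.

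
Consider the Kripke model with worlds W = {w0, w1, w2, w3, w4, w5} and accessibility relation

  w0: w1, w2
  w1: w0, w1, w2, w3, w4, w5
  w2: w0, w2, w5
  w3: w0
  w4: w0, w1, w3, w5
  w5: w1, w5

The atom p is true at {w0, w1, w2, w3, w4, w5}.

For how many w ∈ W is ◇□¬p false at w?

6

w0: successors {w1, w2}; □¬p there: w1:F, w2:F. ✗
w1: successors {w0, w1, w2, w3, w4, w5}; □¬p there: w0:F, w1:F, w2:F, w3:F, w4:F, w5:F. ✗
w2: successors {w0, w2, w5}; □¬p there: w0:F, w2:F, w5:F. ✗
w3: successors {w0}; □¬p there: w0:F. ✗
w4: successors {w0, w1, w3, w5}; □¬p there: w0:F, w1:F, w3:F, w5:F. ✗
w5: successors {w1, w5}; □¬p there: w1:F, w5:F. ✗
Satisfying worlds: ∅.
So ◇□¬p fails at the other 6 worlds.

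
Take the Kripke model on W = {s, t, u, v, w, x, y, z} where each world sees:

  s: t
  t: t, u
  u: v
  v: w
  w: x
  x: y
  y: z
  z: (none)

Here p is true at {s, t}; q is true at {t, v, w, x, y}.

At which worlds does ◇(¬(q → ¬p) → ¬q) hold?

{t, u, v, w, x, y}

s: successors {t}; ¬(q → ¬p) → ¬q there: t:F. ✗
t: successors {t, u}; ¬(q → ¬p) → ¬q there: t:F, u:T. ✓
u: successors {v}; ¬(q → ¬p) → ¬q there: v:T. ✓
v: successors {w}; ¬(q → ¬p) → ¬q there: w:T. ✓
w: successors {x}; ¬(q → ¬p) → ¬q there: x:T. ✓
x: successors {y}; ¬(q → ¬p) → ¬q there: y:T. ✓
y: successors {z}; ¬(q → ¬p) → ¬q there: z:T. ✓
z: no successors, so ◇(¬(q → ¬p) → ¬q) fails. ✗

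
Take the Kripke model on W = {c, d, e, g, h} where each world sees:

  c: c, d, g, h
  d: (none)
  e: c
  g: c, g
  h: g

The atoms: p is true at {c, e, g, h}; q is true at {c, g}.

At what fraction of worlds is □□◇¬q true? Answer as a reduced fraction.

1/5

c: successors {c, d, g, h}; □◇¬q there: c:F, d:T, g:F, h:F. ✗
d: no successors, so □□◇¬q holds vacuously. ✓
e: successors {c}; □◇¬q there: c:F. ✗
g: successors {c, g}; □◇¬q there: c:F, g:F. ✗
h: successors {g}; □◇¬q there: g:F. ✗
That's 1 of 5 worlds, so 1/5.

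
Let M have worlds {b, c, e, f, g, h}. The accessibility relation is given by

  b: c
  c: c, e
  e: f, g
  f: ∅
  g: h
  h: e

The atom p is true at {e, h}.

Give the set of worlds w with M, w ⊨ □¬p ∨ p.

b: □¬p is T, p is F. ✓
c: □¬p is F, p is F. ✗
e: □¬p is T, p is T. ✓
f: □¬p is T, p is F. ✓
g: □¬p is F, p is F. ✗
h: □¬p is F, p is T. ✓

{b, e, f, h}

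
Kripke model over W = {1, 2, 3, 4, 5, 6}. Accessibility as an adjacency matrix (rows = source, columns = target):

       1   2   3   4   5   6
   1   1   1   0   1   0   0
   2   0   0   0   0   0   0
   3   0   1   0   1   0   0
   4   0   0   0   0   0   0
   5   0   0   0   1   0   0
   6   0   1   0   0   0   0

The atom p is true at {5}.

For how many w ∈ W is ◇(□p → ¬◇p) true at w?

1: successors {1, 2, 4}; □p → ¬◇p there: 1:T, 2:T, 4:T. ✓
2: no successors, so ◇(□p → ¬◇p) fails. ✗
3: successors {2, 4}; □p → ¬◇p there: 2:T, 4:T. ✓
4: no successors, so ◇(□p → ¬◇p) fails. ✗
5: successors {4}; □p → ¬◇p there: 4:T. ✓
6: successors {2}; □p → ¬◇p there: 2:T. ✓
Satisfying worlds: {1, 3, 5, 6}.

4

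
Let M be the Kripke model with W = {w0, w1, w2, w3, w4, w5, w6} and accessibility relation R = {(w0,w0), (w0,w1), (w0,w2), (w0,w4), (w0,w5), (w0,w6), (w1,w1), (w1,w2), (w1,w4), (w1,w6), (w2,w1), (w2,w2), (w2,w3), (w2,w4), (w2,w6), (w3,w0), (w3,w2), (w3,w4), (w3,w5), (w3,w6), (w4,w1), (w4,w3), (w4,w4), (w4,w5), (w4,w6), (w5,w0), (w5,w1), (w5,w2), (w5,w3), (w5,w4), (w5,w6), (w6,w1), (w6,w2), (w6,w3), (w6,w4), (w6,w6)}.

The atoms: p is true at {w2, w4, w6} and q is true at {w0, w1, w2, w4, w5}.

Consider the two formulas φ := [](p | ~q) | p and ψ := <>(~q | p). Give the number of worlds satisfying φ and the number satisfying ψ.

For [](p | ~q) | p:
w0: [](p | ~q) is F, p is F. ✗
w1: [](p | ~q) is F, p is F. ✗
w2: [](p | ~q) is F, p is T. ✓
w3: [](p | ~q) is F, p is F. ✗
w4: [](p | ~q) is F, p is T. ✓
w5: [](p | ~q) is F, p is F. ✗
w6: [](p | ~q) is F, p is T. ✓
— 3 worlds.
For <>(~q | p):
w0: successors {w0, w1, w2, w4, w5, w6}; ~q | p there: w0:F, w1:F, w2:T, w4:T, w5:F, w6:T. ✓
w1: successors {w1, w2, w4, w6}; ~q | p there: w1:F, w2:T, w4:T, w6:T. ✓
w2: successors {w1, w2, w3, w4, w6}; ~q | p there: w1:F, w2:T, w3:T, w4:T, w6:T. ✓
w3: successors {w0, w2, w4, w5, w6}; ~q | p there: w0:F, w2:T, w4:T, w5:F, w6:T. ✓
w4: successors {w1, w3, w4, w5, w6}; ~q | p there: w1:F, w3:T, w4:T, w5:F, w6:T. ✓
w5: successors {w0, w1, w2, w3, w4, w6}; ~q | p there: w0:F, w1:F, w2:T, w3:T, w4:T, w6:T. ✓
w6: successors {w1, w2, w3, w4, w6}; ~q | p there: w1:F, w2:T, w3:T, w4:T, w6:T. ✓
— 7 worlds.

3 and 7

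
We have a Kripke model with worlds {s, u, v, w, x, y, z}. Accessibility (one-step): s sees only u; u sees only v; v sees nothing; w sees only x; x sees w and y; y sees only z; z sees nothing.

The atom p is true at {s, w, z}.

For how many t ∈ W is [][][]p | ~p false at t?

1

s: [][][]p is T, ~p is F. ✓
u: [][][]p is T, ~p is T. ✓
v: [][][]p is T, ~p is T. ✓
w: [][][]p is F, ~p is F. ✗
x: [][][]p is F, ~p is T. ✓
y: [][][]p is T, ~p is T. ✓
z: [][][]p is T, ~p is F. ✓
Satisfying worlds: {s, u, v, x, y, z}.
So [][][]p | ~p fails at the other 1 world.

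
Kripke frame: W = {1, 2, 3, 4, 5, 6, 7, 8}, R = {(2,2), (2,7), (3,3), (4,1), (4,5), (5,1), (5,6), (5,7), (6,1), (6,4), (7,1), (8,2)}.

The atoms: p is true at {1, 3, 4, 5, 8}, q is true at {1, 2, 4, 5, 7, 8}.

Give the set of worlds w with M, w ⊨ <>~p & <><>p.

{2, 5}

1: <>~p is F, <><>p is F. ✗
2: <>~p is T, <><>p is T. ✓
3: <>~p is F, <><>p is T. ✗
4: <>~p is F, <><>p is T. ✗
5: <>~p is T, <><>p is T. ✓
6: <>~p is F, <><>p is T. ✗
7: <>~p is F, <><>p is F. ✗
8: <>~p is T, <><>p is F. ✗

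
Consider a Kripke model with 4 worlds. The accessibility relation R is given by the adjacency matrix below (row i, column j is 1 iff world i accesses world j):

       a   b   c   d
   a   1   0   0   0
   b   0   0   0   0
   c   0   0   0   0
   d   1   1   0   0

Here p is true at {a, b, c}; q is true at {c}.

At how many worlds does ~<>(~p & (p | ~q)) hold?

4

a: <>(~p & (p | ~q)) is F. ✓
b: <>(~p & (p | ~q)) is F. ✓
c: <>(~p & (p | ~q)) is F. ✓
d: <>(~p & (p | ~q)) is F. ✓
Satisfying worlds: {a, b, c, d}.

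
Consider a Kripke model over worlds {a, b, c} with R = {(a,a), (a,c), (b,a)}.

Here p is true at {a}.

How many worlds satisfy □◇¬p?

2

a: successors {a, c}; ◇¬p there: a:T, c:F. ✗
b: successors {a}; ◇¬p there: a:T. ✓
c: no successors, so □◇¬p holds vacuously. ✓
Satisfying worlds: {b, c}.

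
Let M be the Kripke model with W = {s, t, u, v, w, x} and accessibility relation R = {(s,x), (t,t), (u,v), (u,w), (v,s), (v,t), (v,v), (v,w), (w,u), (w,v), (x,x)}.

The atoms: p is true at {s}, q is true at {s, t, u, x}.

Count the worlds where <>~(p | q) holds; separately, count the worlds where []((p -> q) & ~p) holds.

3 and 5

For <>~(p | q):
s: successors {x}; ~(p | q) there: x:F. ✗
t: successors {t}; ~(p | q) there: t:F. ✗
u: successors {v, w}; ~(p | q) there: v:T, w:T. ✓
v: successors {s, t, v, w}; ~(p | q) there: s:F, t:F, v:T, w:T. ✓
w: successors {u, v}; ~(p | q) there: u:F, v:T. ✓
x: successors {x}; ~(p | q) there: x:F. ✗
— 3 worlds.
For []((p -> q) & ~p):
s: successors {x}; (p -> q) & ~p there: x:T. ✓
t: successors {t}; (p -> q) & ~p there: t:T. ✓
u: successors {v, w}; (p -> q) & ~p there: v:T, w:T. ✓
v: successors {s, t, v, w}; (p -> q) & ~p there: s:F, t:T, v:T, w:T. ✗
w: successors {u, v}; (p -> q) & ~p there: u:T, v:T. ✓
x: successors {x}; (p -> q) & ~p there: x:T. ✓
— 5 worlds.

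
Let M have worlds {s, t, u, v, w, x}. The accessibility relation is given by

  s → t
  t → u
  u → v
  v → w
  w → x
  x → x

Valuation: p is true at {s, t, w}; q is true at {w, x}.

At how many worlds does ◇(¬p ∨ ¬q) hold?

s: successors {t}; ¬p ∨ ¬q there: t:T. ✓
t: successors {u}; ¬p ∨ ¬q there: u:T. ✓
u: successors {v}; ¬p ∨ ¬q there: v:T. ✓
v: successors {w}; ¬p ∨ ¬q there: w:F. ✗
w: successors {x}; ¬p ∨ ¬q there: x:T. ✓
x: successors {x}; ¬p ∨ ¬q there: x:T. ✓
Satisfying worlds: {s, t, u, w, x}.

5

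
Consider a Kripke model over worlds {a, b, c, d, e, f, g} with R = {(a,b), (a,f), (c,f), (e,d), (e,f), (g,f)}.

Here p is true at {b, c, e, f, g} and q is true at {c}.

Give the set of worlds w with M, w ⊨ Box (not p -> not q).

{a, b, c, d, e, f, g}

a: successors {b, f}; not p -> not q there: b:T, f:T. ✓
b: no successors, so Box (not p -> not q) holds vacuously. ✓
c: successors {f}; not p -> not q there: f:T. ✓
d: no successors, so Box (not p -> not q) holds vacuously. ✓
e: successors {d, f}; not p -> not q there: d:T, f:T. ✓
f: no successors, so Box (not p -> not q) holds vacuously. ✓
g: successors {f}; not p -> not q there: f:T. ✓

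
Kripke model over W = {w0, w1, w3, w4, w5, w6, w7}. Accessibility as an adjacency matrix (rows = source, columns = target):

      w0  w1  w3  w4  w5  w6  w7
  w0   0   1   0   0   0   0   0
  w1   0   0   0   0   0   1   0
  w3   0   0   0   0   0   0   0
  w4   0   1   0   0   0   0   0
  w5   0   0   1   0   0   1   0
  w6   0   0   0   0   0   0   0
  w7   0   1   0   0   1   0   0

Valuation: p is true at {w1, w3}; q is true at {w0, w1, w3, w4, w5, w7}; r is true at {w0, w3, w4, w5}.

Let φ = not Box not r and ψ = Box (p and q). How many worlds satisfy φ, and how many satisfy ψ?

For not Box not r:
w0: Box not r is T. ✗
w1: Box not r is T. ✗
w3: Box not r is T. ✗
w4: Box not r is T. ✗
w5: Box not r is F. ✓
w6: Box not r is T. ✗
w7: Box not r is F. ✓
— 2 worlds.
For Box (p and q):
w0: successors {w1}; p and q there: w1:T. ✓
w1: successors {w6}; p and q there: w6:F. ✗
w3: no successors, so Box (p and q) holds vacuously. ✓
w4: successors {w1}; p and q there: w1:T. ✓
w5: successors {w3, w6}; p and q there: w3:T, w6:F. ✗
w6: no successors, so Box (p and q) holds vacuously. ✓
w7: successors {w1, w5}; p and q there: w1:T, w5:F. ✗
— 4 worlds.

2 and 4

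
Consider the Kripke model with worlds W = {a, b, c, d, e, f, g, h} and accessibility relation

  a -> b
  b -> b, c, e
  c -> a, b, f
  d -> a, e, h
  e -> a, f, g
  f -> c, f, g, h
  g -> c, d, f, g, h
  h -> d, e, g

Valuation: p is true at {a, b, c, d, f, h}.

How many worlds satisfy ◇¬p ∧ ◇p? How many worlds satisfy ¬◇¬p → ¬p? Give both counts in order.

6 and 6

For ◇¬p ∧ ◇p:
a: ◇¬p is F, ◇p is T. ✗
b: ◇¬p is T, ◇p is T. ✓
c: ◇¬p is F, ◇p is T. ✗
d: ◇¬p is T, ◇p is T. ✓
e: ◇¬p is T, ◇p is T. ✓
f: ◇¬p is T, ◇p is T. ✓
g: ◇¬p is T, ◇p is T. ✓
h: ◇¬p is T, ◇p is T. ✓
— 6 worlds.
For ¬◇¬p → ¬p:
a: ¬◇¬p is T, ¬p is F. ✗
b: ¬◇¬p is F, ¬p is F. ✓
c: ¬◇¬p is T, ¬p is F. ✗
d: ¬◇¬p is F, ¬p is F. ✓
e: ¬◇¬p is F, ¬p is T. ✓
f: ¬◇¬p is F, ¬p is F. ✓
g: ¬◇¬p is F, ¬p is T. ✓
h: ¬◇¬p is F, ¬p is F. ✓
— 6 worlds.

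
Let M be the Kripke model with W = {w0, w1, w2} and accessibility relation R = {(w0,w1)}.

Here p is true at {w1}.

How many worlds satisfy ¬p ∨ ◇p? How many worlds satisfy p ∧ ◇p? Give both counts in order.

2 and 0

For ¬p ∨ ◇p:
w0: ¬p is T, ◇p is T. ✓
w1: ¬p is F, ◇p is F. ✗
w2: ¬p is T, ◇p is F. ✓
— 2 worlds.
For p ∧ ◇p:
w0: p is F, ◇p is T. ✗
w1: p is T, ◇p is F. ✗
w2: p is F, ◇p is F. ✗
— 0 worlds.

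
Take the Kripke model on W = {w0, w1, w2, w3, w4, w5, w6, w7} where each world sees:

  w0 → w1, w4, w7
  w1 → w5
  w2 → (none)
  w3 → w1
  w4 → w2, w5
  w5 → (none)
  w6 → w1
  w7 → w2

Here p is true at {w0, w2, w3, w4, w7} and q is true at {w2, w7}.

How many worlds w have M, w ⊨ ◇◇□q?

w0: successors {w1, w4, w7}; ◇□q there: w1:T, w4:T, w7:T. ✓
w1: successors {w5}; ◇□q there: w5:F. ✗
w2: no successors, so ◇◇□q fails. ✗
w3: successors {w1}; ◇□q there: w1:T. ✓
w4: successors {w2, w5}; ◇□q there: w2:F, w5:F. ✗
w5: no successors, so ◇◇□q fails. ✗
w6: successors {w1}; ◇□q there: w1:T. ✓
w7: successors {w2}; ◇□q there: w2:F. ✗
Satisfying worlds: {w0, w3, w6}.

3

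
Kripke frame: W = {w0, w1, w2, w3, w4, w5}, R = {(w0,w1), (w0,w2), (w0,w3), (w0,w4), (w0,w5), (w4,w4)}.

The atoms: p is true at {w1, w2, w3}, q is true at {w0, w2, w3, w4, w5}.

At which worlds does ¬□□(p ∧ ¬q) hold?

w0: □□(p ∧ ¬q) is F. ✓
w1: □□(p ∧ ¬q) is T. ✗
w2: □□(p ∧ ¬q) is T. ✗
w3: □□(p ∧ ¬q) is T. ✗
w4: □□(p ∧ ¬q) is F. ✓
w5: □□(p ∧ ¬q) is T. ✗

{w0, w4}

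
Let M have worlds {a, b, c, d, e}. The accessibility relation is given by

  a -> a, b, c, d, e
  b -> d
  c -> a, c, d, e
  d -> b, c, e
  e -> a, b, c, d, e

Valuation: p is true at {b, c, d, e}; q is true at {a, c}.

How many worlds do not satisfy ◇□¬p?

5

a: successors {a, b, c, d, e}; □¬p there: a:F, b:F, c:F, d:F, e:F. ✗
b: successors {d}; □¬p there: d:F. ✗
c: successors {a, c, d, e}; □¬p there: a:F, c:F, d:F, e:F. ✗
d: successors {b, c, e}; □¬p there: b:F, c:F, e:F. ✗
e: successors {a, b, c, d, e}; □¬p there: a:F, b:F, c:F, d:F, e:F. ✗
Satisfying worlds: ∅.
So ◇□¬p fails at the other 5 worlds.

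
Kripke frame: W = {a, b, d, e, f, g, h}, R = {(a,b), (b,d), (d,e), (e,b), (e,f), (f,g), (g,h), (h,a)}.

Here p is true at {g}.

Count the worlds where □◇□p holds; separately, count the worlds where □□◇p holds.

For □◇□p:
a: successors {b}; ◇□p there: b:F. ✗
b: successors {d}; ◇□p there: d:F. ✗
d: successors {e}; ◇□p there: e:T. ✓
e: successors {b, f}; ◇□p there: b:F, f:F. ✗
f: successors {g}; ◇□p there: g:F. ✗
g: successors {h}; ◇□p there: h:F. ✗
h: successors {a}; ◇□p there: a:F. ✗
— 1 world.
For □□◇p:
a: successors {b}; □◇p there: b:F. ✗
b: successors {d}; □◇p there: d:F. ✗
d: successors {e}; □◇p there: e:F. ✗
e: successors {b, f}; □◇p there: b:F, f:F. ✗
f: successors {g}; □◇p there: g:F. ✗
g: successors {h}; □◇p there: h:F. ✗
h: successors {a}; □◇p there: a:F. ✗
— 0 worlds.

1 and 0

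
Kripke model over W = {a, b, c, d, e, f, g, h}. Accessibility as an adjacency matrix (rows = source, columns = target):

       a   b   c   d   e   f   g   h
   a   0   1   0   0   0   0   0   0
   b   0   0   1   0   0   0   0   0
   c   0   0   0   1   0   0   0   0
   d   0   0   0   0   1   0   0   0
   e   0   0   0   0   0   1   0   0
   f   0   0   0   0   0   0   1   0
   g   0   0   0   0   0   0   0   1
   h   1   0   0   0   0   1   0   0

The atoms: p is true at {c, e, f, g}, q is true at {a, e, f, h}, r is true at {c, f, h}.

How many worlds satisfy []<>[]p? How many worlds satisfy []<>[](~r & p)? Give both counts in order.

4 and 3

For []<>[]p:
a: successors {b}; <>[]p there: b:F. ✗
b: successors {c}; <>[]p there: c:T. ✓
c: successors {d}; <>[]p there: d:T. ✓
d: successors {e}; <>[]p there: e:T. ✓
e: successors {f}; <>[]p there: f:F. ✗
f: successors {g}; <>[]p there: g:F. ✗
g: successors {h}; <>[]p there: h:T. ✓
h: successors {a, f}; <>[]p there: a:T, f:F. ✗
— 4 worlds.
For []<>[](~r & p):
a: successors {b}; <>[](~r & p) there: b:F. ✗
b: successors {c}; <>[](~r & p) there: c:T. ✓
c: successors {d}; <>[](~r & p) there: d:F. ✗
d: successors {e}; <>[](~r & p) there: e:T. ✓
e: successors {f}; <>[](~r & p) there: f:F. ✗
f: successors {g}; <>[](~r & p) there: g:F. ✗
g: successors {h}; <>[](~r & p) there: h:T. ✓
h: successors {a, f}; <>[](~r & p) there: a:F, f:F. ✗
— 3 worlds.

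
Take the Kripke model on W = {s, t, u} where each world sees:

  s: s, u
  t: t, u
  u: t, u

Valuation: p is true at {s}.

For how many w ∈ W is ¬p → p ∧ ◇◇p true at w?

1

s: ¬p is F, p ∧ ◇◇p is T. ✓
t: ¬p is T, p ∧ ◇◇p is F. ✗
u: ¬p is T, p ∧ ◇◇p is F. ✗
Satisfying worlds: {s}.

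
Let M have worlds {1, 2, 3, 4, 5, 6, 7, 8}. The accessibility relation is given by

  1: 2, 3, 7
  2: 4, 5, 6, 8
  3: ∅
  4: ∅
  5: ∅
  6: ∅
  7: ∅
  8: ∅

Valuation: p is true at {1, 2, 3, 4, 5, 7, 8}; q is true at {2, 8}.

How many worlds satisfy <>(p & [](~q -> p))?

1: successors {2, 3, 7}; p & [](~q -> p) there: 2:F, 3:T, 7:T. ✓
2: successors {4, 5, 6, 8}; p & [](~q -> p) there: 4:T, 5:T, 6:F, 8:T. ✓
3: no successors, so <>(p & [](~q -> p)) fails. ✗
4: no successors, so <>(p & [](~q -> p)) fails. ✗
5: no successors, so <>(p & [](~q -> p)) fails. ✗
6: no successors, so <>(p & [](~q -> p)) fails. ✗
7: no successors, so <>(p & [](~q -> p)) fails. ✗
8: no successors, so <>(p & [](~q -> p)) fails. ✗
Satisfying worlds: {1, 2}.

2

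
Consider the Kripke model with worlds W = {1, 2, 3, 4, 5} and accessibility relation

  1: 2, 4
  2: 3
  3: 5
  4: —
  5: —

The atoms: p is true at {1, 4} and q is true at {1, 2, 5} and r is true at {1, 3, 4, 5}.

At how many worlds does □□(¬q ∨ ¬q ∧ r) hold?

4

1: successors {2, 4}; □(¬q ∨ ¬q ∧ r) there: 2:T, 4:T. ✓
2: successors {3}; □(¬q ∨ ¬q ∧ r) there: 3:F. ✗
3: successors {5}; □(¬q ∨ ¬q ∧ r) there: 5:T. ✓
4: no successors, so □□(¬q ∨ ¬q ∧ r) holds vacuously. ✓
5: no successors, so □□(¬q ∨ ¬q ∧ r) holds vacuously. ✓
Satisfying worlds: {1, 3, 4, 5}.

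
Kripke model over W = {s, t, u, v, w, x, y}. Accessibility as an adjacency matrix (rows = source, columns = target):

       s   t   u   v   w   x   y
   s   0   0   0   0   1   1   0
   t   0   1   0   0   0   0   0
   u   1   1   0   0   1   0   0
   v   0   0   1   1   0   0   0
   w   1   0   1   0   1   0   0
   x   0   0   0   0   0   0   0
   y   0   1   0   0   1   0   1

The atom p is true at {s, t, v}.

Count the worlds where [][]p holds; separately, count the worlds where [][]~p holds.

2 and 1

For [][]p:
s: successors {w, x}; []p there: w:F, x:T. ✗
t: successors {t}; []p there: t:T. ✓
u: successors {s, t, w}; []p there: s:F, t:T, w:F. ✗
v: successors {u, v}; []p there: u:F, v:F. ✗
w: successors {s, u, w}; []p there: s:F, u:F, w:F. ✗
x: no successors, so [][]p holds vacuously. ✓
y: successors {t, w, y}; []p there: t:T, w:F, y:F. ✗
— 2 worlds.
For [][]~p:
s: successors {w, x}; []~p there: w:F, x:T. ✗
t: successors {t}; []~p there: t:F. ✗
u: successors {s, t, w}; []~p there: s:T, t:F, w:F. ✗
v: successors {u, v}; []~p there: u:F, v:F. ✗
w: successors {s, u, w}; []~p there: s:T, u:F, w:F. ✗
x: no successors, so [][]~p holds vacuously. ✓
y: successors {t, w, y}; []~p there: t:F, w:F, y:F. ✗
— 1 world.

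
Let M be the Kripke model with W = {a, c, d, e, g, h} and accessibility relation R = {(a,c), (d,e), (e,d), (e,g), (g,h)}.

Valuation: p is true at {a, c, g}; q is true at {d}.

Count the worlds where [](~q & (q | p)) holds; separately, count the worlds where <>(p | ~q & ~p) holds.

For [](~q & (q | p)):
a: successors {c}; ~q & (q | p) there: c:T. ✓
c: no successors, so [](~q & (q | p)) holds vacuously. ✓
d: successors {e}; ~q & (q | p) there: e:F. ✗
e: successors {d, g}; ~q & (q | p) there: d:F, g:T. ✗
g: successors {h}; ~q & (q | p) there: h:F. ✗
h: no successors, so [](~q & (q | p)) holds vacuously. ✓
— 3 worlds.
For <>(p | ~q & ~p):
a: successors {c}; p | ~q & ~p there: c:T. ✓
c: no successors, so <>(p | ~q & ~p) fails. ✗
d: successors {e}; p | ~q & ~p there: e:T. ✓
e: successors {d, g}; p | ~q & ~p there: d:F, g:T. ✓
g: successors {h}; p | ~q & ~p there: h:T. ✓
h: no successors, so <>(p | ~q & ~p) fails. ✗
— 4 worlds.

3 and 4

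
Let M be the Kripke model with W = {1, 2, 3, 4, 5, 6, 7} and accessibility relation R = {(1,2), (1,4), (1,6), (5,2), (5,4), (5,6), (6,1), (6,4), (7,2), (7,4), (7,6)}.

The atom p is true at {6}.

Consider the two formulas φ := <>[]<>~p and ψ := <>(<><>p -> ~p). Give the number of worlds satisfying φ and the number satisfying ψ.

4 and 4

For <>[]<>~p:
1: successors {2, 4, 6}; []<>~p there: 2:T, 4:T, 6:F. ✓
2: no successors, so <>[]<>~p fails. ✗
3: no successors, so <>[]<>~p fails. ✗
4: no successors, so <>[]<>~p fails. ✗
5: successors {2, 4, 6}; []<>~p there: 2:T, 4:T, 6:F. ✓
6: successors {1, 4}; []<>~p there: 1:F, 4:T. ✓
7: successors {2, 4, 6}; []<>~p there: 2:T, 4:T, 6:F. ✓
— 4 worlds.
For <>(<><>p -> ~p):
1: successors {2, 4, 6}; <><>p -> ~p there: 2:T, 4:T, 6:F. ✓
2: no successors, so <>(<><>p -> ~p) fails. ✗
3: no successors, so <>(<><>p -> ~p) fails. ✗
4: no successors, so <>(<><>p -> ~p) fails. ✗
5: successors {2, 4, 6}; <><>p -> ~p there: 2:T, 4:T, 6:F. ✓
6: successors {1, 4}; <><>p -> ~p there: 1:T, 4:T. ✓
7: successors {2, 4, 6}; <><>p -> ~p there: 2:T, 4:T, 6:F. ✓
— 4 worlds.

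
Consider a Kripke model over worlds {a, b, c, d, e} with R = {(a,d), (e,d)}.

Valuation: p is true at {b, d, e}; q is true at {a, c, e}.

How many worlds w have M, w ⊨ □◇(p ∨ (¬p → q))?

3

a: successors {d}; ◇(p ∨ (¬p → q)) there: d:F. ✗
b: no successors, so □◇(p ∨ (¬p → q)) holds vacuously. ✓
c: no successors, so □◇(p ∨ (¬p → q)) holds vacuously. ✓
d: no successors, so □◇(p ∨ (¬p → q)) holds vacuously. ✓
e: successors {d}; ◇(p ∨ (¬p → q)) there: d:F. ✗
Satisfying worlds: {b, c, d}.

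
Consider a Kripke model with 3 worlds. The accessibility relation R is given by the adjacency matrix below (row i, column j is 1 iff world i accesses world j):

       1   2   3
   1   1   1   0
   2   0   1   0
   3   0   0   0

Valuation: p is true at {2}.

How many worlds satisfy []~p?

1: successors {1, 2}; ~p there: 1:T, 2:F. ✗
2: successors {2}; ~p there: 2:F. ✗
3: no successors, so []~p holds vacuously. ✓
Satisfying worlds: {3}.

1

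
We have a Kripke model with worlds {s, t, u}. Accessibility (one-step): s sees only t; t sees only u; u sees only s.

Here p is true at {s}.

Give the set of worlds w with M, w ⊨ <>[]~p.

s: successors {t}; []~p there: t:T. ✓
t: successors {u}; []~p there: u:F. ✗
u: successors {s}; []~p there: s:T. ✓

{s, u}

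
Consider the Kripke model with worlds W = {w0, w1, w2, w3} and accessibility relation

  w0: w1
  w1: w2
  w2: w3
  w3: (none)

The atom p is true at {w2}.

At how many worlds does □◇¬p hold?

2

w0: successors {w1}; ◇¬p there: w1:F. ✗
w1: successors {w2}; ◇¬p there: w2:T. ✓
w2: successors {w3}; ◇¬p there: w3:F. ✗
w3: no successors, so □◇¬p holds vacuously. ✓
Satisfying worlds: {w1, w3}.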